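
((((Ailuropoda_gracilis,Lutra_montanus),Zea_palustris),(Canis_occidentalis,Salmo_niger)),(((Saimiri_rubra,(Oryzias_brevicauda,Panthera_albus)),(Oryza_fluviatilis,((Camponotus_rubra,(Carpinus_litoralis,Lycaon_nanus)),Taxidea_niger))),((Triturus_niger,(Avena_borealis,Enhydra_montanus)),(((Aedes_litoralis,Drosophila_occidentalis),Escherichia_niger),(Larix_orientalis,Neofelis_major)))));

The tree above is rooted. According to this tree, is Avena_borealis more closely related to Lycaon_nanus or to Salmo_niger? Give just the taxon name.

Lycaon_nanus

The MRCA of Avena_borealis and Lycaon_nanus subtends (((Saimiri_rubra,(Oryzias_brevicauda,Panthera_albus)),(Oryza_fluviatilis,((Camponotus_rubra,(Carpinus_litoralis,Lycaon_nanus)),Taxidea_niger))),((Triturus_niger,(Avena_borealis,Enhydra_montanus)),(((Aedes_litoralis,Drosophila_occidentalis),Escherichia_niger),(Larix_orientalis,Neofelis_major)))) (16 taxa).
The MRCA of Avena_borealis and Salmo_niger is the root, subtending the entire tree (21 taxa).
The first is nested inside the second, so Avena_borealis shares a more recent common ancestor with Lycaon_nanus.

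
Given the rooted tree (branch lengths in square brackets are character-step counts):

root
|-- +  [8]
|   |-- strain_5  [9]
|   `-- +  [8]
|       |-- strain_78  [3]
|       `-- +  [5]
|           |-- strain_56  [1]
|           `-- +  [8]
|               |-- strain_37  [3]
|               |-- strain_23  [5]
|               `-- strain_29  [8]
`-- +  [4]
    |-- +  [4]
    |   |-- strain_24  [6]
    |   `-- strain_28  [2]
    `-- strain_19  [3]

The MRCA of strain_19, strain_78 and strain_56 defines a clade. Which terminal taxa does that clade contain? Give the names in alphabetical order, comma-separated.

strain_19, strain_23, strain_24, strain_28, strain_29, strain_37, strain_5, strain_56, strain_78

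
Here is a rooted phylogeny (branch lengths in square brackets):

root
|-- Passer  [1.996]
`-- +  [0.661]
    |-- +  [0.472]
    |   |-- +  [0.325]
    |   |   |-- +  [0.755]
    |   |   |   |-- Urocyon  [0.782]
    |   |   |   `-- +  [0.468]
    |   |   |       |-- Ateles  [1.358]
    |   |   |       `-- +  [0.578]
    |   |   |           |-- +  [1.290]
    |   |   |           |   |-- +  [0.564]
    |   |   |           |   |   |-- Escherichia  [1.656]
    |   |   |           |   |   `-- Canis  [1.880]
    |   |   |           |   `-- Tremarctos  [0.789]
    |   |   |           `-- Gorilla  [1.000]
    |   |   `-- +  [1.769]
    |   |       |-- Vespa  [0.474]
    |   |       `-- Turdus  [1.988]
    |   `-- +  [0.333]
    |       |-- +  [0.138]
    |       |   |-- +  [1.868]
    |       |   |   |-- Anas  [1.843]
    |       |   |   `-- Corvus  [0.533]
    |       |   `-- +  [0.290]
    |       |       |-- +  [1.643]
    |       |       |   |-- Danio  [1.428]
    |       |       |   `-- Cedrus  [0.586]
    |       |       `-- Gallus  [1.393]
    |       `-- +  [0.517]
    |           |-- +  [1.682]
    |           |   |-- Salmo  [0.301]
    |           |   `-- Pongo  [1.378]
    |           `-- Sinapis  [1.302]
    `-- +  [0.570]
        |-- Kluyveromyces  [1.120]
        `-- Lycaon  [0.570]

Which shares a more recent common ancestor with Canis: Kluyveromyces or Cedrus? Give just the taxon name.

The MRCA of Canis and Cedrus subtends (((Urocyon,(Ateles,(((Escherichia,Canis),Tremarctos),Gorilla))),(Vespa,Turdus)),(((Anas,Corvus),((Danio,Cedrus),Gallus)),((Salmo,Pongo),Sinapis))) (16 taxa).
The MRCA of Canis and Kluyveromyces subtends ((((Urocyon,(Ateles,(((Escherichia,Canis),Tremarctos),Gorilla))),(Vespa,Turdus)),(((Anas,Corvus),((Danio,Cedrus),Gallus)),((Salmo,Pongo),Sinapis))),(Kluyveromyces,Lycaon)) (18 taxa).
The first is nested inside the second, so Canis shares a more recent common ancestor with Cedrus.

Cedrus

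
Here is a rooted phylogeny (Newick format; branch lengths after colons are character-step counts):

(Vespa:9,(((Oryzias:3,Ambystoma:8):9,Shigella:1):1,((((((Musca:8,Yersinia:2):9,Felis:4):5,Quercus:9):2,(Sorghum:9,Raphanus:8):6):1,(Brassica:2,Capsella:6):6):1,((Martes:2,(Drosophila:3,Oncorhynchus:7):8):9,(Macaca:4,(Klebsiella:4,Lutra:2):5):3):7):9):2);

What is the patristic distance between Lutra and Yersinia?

37

The path runs Lutra → … → MRCA → … → Yersinia; the MRCA is the node subtending ((((((Musca,Yersinia),Felis),Quercus),(Sorghum,Raphanus)),(Brassica,Capsella)),((Martes,(Drosophila,Oncorhynchus)),(Macaca,(Klebsiella,Lutra)))).
Branch lengths along that path: 2 + 5 + 3 + 7 + 1 + 1 + 2 + 5 + 9 + 2 = 37.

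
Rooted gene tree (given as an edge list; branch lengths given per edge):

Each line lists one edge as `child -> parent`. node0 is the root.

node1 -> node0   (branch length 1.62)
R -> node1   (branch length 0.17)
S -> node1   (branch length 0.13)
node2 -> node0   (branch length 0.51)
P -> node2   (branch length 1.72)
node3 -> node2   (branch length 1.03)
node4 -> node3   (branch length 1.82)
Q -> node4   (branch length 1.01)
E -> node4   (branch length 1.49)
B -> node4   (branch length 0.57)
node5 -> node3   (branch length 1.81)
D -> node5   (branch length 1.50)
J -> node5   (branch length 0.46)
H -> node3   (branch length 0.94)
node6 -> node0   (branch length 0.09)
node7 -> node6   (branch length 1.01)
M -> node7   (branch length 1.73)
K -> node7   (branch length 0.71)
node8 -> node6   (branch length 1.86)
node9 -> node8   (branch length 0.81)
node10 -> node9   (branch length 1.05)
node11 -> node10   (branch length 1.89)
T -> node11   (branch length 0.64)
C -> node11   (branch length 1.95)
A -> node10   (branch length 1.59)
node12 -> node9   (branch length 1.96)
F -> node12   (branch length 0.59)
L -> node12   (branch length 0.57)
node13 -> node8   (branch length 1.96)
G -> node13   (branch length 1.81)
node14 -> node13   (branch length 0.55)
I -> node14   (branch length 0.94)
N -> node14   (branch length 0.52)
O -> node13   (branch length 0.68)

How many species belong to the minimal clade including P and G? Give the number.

20

The MRCA of P and G is the root, so the clade is the entire tree.
That clade contains 20 terminal taxa: A, B, C, D, E, F, G, H, I, J, K, L, M, N, O, P, Q, R, S, T.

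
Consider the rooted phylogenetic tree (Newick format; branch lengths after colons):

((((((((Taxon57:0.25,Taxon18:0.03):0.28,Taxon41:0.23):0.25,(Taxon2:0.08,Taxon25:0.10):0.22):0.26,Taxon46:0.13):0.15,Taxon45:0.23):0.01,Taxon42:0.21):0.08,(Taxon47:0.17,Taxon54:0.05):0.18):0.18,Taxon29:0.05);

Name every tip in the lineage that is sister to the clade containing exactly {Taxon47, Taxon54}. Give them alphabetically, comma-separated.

Taxon18, Taxon2, Taxon25, Taxon41, Taxon42, Taxon45, Taxon46, Taxon57

The clade containing exactly {Taxon47, Taxon54} attaches to the tree at the node subtending (((((((Taxon57,Taxon18),Taxon41),(Taxon2,Taxon25)),Taxon46),Taxon45),Taxon42),(Taxon47,Taxon54)).
The other lineage descending from that same node — the sister group — is ((((((Taxon57,Taxon18),Taxon41),(Taxon2,Taxon25)),Taxon46),Taxon45),Taxon42); its 8 tips in alphabetical order are the answer.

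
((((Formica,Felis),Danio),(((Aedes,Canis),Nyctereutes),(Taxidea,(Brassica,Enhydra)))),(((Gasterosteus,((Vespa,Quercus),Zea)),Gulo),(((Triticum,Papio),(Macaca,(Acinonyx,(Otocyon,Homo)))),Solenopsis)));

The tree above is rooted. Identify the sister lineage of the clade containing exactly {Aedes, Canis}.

The clade containing exactly {Aedes, Canis} attaches to the tree at the node subtending ((Aedes,Canis),Nyctereutes).
The other lineage descending from that same node — the sister group — is the single tip Nyctereutes.

Nyctereutes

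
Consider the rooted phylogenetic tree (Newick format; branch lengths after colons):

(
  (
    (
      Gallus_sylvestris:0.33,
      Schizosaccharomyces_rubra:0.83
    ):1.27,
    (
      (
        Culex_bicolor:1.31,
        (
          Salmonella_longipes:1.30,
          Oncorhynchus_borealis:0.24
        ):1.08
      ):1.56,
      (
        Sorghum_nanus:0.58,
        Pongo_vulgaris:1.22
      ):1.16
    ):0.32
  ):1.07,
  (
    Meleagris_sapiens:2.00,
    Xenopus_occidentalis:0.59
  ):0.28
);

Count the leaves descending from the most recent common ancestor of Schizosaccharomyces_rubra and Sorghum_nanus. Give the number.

The MRCA of Schizosaccharomyces_rubra and Sorghum_nanus is the node subtending ((Gallus_sylvestris,Schizosaccharomyces_rubra),((Culex_bicolor,(Salmonella_longipes,Oncorhynchus_borealis)),(Sorghum_nanus,Pongo_vulgaris))).
That clade contains 7 terminal taxa: Culex_bicolor, Gallus_sylvestris, Oncorhynchus_borealis, Pongo_vulgaris, Salmonella_longipes, Schizosaccharomyces_rubra, Sorghum_nanus.

7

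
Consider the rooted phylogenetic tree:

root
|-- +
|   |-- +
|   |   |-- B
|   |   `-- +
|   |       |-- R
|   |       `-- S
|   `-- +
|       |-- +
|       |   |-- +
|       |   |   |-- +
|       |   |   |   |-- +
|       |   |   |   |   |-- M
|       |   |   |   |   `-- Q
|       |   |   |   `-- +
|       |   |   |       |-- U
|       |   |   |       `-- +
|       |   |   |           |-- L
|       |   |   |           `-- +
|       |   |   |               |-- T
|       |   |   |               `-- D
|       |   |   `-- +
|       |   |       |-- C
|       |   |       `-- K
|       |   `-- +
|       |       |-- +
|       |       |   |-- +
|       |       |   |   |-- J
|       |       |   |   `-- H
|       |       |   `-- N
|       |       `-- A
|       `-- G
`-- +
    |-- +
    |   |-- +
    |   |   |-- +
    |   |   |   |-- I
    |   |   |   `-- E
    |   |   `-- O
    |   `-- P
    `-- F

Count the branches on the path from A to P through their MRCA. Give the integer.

8

The MRCA of A and P is the root of the tree.
From A up to that node: 5 branches. From P up to the same node: 3 branches. Total: 5 + 3 = 8.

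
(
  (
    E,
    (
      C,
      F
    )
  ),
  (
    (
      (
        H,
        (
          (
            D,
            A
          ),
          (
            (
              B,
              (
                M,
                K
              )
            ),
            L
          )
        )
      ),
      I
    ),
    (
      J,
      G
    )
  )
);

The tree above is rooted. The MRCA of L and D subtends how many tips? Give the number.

6

The MRCA of L and D is the node subtending ((D,A),((B,(M,K)),L)).
That clade contains 6 terminal taxa: A, B, D, K, L, M.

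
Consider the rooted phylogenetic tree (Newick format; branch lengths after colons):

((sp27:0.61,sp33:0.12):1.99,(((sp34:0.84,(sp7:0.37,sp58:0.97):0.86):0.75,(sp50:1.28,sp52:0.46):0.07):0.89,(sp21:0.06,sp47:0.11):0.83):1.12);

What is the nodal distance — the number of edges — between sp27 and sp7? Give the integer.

7

The MRCA of sp27 and sp7 is the root of the tree.
From sp27 up to that node: 2 branches. From sp7 up to the same node: 5 branches. Total: 2 + 5 = 7.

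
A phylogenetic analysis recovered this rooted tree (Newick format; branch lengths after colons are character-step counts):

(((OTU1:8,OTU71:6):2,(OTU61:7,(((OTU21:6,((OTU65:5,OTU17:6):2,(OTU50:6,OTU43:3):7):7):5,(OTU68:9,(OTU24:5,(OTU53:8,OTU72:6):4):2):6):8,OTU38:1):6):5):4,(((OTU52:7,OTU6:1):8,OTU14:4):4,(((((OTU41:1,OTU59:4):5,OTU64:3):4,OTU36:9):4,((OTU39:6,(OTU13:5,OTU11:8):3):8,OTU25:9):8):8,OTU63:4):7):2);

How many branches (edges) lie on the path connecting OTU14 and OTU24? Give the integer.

10

The MRCA of OTU14 and OTU24 is the root of the tree.
From OTU14 up to that node: 3 branches. From OTU24 up to the same node: 7 branches. Total: 3 + 7 = 10.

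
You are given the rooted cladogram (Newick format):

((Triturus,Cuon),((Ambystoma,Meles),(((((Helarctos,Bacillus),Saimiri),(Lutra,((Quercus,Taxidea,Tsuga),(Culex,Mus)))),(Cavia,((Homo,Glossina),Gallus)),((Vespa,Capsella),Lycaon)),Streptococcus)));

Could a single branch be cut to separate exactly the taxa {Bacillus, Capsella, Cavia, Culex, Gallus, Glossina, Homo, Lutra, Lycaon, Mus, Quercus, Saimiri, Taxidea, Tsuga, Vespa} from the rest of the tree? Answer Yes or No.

The MRCA of the listed taxa subtends ((((Helarctos,Bacillus),Saimiri),(Lutra,((Quercus,Taxidea,Tsuga),(Culex,Mus)))),(Cavia,((Homo,Glossina),Gallus)),((Vespa,Capsella),Lycaon)).
That clade also contains Helarctos, which is not in the proposed group, so the group is not monophyletic.

No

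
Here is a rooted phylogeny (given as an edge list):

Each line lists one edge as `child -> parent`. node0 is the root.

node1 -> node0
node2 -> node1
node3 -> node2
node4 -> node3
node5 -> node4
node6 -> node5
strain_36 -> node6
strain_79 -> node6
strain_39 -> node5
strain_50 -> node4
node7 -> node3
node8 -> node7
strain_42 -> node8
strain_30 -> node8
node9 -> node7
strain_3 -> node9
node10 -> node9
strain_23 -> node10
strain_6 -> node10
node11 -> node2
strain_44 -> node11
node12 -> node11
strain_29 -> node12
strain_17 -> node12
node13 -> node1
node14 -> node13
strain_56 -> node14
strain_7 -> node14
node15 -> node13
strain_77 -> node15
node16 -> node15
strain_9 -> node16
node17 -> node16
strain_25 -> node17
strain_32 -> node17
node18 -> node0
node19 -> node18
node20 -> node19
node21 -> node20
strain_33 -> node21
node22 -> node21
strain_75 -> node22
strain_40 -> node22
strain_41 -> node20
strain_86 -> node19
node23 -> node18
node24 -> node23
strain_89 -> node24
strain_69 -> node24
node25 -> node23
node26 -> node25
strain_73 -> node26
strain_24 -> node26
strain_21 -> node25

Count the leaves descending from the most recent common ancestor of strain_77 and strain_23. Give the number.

18

The MRCA of strain_77 and strain_23 is the node subtending ((((((strain_36,strain_79),strain_39),strain_50),((strain_42,strain_30),(strain_3,(strain_23,strain_6)))),(strain_44,(strain_29,strain_17))),((strain_56,strain_7),(strain_77,(strain_9,(strain_25,strain_32))))).
That clade contains 18 terminal taxa: strain_17, strain_23, strain_25, strain_29, strain_3, strain_30, strain_32, strain_36, strain_39, strain_42, strain_44, strain_50, strain_56, strain_6, strain_7, strain_77, strain_79, strain_9.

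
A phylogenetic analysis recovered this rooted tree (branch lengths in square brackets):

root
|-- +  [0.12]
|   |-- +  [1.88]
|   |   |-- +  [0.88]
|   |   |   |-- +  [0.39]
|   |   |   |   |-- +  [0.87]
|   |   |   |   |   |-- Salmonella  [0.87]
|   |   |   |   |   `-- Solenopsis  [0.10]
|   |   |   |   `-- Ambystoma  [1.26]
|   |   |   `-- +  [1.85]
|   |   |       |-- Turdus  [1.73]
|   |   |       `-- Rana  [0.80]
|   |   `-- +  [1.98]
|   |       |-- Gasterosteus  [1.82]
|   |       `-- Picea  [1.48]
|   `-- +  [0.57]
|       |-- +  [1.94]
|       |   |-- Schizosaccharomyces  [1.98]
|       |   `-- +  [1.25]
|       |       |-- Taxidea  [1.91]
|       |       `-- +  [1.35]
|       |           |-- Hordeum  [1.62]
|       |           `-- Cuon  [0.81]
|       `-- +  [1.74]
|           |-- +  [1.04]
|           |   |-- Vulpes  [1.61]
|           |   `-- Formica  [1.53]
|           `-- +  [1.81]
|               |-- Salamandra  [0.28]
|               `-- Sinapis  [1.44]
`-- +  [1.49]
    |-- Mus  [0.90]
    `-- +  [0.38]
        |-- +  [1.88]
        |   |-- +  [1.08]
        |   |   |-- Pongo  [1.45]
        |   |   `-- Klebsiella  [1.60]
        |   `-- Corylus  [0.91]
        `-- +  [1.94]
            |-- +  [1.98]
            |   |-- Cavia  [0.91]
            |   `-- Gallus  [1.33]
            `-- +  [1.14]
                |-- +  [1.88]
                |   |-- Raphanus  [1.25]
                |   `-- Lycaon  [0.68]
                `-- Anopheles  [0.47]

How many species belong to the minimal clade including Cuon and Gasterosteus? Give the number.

15

The MRCA of Cuon and Gasterosteus is the node subtending (((((Salmonella,Solenopsis),Ambystoma),(Turdus,Rana)),(Gasterosteus,Picea)),((Schizosaccharomyces,(Taxidea,(Hordeum,Cuon))),((Vulpes,Formica),(Salamandra,Sinapis)))).
That clade contains 15 terminal taxa: Ambystoma, Cuon, Formica, Gasterosteus, Hordeum, Picea, Rana, Salamandra, Salmonella, Schizosaccharomyces, Sinapis, Solenopsis, Taxidea, Turdus, Vulpes.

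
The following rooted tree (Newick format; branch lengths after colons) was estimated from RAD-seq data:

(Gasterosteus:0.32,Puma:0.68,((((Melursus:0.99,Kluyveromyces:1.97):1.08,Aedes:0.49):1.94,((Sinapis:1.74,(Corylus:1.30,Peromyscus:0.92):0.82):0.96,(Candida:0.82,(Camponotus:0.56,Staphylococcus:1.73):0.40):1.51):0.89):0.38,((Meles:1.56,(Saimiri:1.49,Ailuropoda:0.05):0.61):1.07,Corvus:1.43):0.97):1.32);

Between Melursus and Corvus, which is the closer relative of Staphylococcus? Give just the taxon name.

The MRCA of Staphylococcus and Melursus subtends (((Melursus,Kluyveromyces),Aedes),((Sinapis,(Corylus,Peromyscus)),(Candida,(Camponotus,Staphylococcus)))) (9 taxa).
The MRCA of Staphylococcus and Corvus subtends ((((Melursus,Kluyveromyces),Aedes),((Sinapis,(Corylus,Peromyscus)),(Candida,(Camponotus,Staphylococcus)))),((Meles,(Saimiri,Ailuropoda)),Corvus)) (13 taxa).
The first is nested inside the second, so Staphylococcus shares a more recent common ancestor with Melursus.

Melursus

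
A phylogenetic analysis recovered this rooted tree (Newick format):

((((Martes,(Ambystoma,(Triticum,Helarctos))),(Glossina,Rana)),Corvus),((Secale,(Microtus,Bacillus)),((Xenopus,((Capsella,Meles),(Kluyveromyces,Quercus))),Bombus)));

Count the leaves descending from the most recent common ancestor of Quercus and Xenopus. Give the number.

5

The MRCA of Quercus and Xenopus is the node subtending (Xenopus,((Capsella,Meles),(Kluyveromyces,Quercus))).
That clade contains 5 terminal taxa: Capsella, Kluyveromyces, Meles, Quercus, Xenopus.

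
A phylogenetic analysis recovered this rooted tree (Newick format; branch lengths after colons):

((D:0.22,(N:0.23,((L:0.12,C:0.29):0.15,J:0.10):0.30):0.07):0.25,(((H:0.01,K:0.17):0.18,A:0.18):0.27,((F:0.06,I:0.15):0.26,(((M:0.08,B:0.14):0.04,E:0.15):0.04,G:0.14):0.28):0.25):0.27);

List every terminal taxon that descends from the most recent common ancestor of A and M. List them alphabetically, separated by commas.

A, B, E, F, G, H, I, K, M

Tracing A: it sits inside ((H,K),A).
Tracing M: it sits inside (M,B).
The smallest clade enclosing both is (((H,K),A),((F,I),(((M,B),E),G))); the answer is its 9 terminal taxa in alphabetical order.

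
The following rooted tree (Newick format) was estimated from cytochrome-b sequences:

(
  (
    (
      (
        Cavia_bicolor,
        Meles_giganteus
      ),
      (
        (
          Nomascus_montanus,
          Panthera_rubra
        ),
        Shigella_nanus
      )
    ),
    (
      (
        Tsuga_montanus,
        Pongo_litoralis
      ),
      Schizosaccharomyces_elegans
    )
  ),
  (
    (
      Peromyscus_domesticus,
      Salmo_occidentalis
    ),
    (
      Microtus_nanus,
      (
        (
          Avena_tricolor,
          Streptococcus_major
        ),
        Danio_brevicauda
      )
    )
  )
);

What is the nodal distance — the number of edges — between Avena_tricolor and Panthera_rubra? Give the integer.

10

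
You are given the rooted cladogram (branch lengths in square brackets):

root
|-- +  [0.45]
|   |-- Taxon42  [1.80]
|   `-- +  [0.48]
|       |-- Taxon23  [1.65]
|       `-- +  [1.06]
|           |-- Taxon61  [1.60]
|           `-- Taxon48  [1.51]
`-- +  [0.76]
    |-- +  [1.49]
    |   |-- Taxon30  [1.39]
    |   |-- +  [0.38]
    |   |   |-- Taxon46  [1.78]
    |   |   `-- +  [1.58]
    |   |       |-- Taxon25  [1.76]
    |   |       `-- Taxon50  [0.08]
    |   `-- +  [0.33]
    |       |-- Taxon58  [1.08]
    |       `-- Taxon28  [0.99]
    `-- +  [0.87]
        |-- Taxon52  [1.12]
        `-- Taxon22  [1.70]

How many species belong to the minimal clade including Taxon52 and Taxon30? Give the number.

The MRCA of Taxon52 and Taxon30 is the node subtending ((Taxon30,(Taxon46,(Taxon25,Taxon50)),(Taxon58,Taxon28)),(Taxon52,Taxon22)).
That clade contains 8 terminal taxa: Taxon22, Taxon25, Taxon28, Taxon30, Taxon46, Taxon50, Taxon52, Taxon58.

8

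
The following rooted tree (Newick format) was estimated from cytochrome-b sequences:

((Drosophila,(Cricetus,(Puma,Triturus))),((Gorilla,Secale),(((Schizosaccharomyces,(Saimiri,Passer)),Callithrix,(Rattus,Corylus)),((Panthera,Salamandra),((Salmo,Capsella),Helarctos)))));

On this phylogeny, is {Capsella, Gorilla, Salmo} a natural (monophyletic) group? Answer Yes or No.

The MRCA of the listed taxa subtends ((Gorilla,Secale),(((Schizosaccharomyces,(Saimiri,Passer)),Callithrix,(Rattus,Corylus)),((Panthera,Salamandra),((Salmo,Capsella),Helarctos)))).
That clade also contains Callithrix, Corylus, Helarctos, Panthera, Passer, Rattus, Saimiri, Salamandra, Schizosaccharomyces, Secale, which are not in the proposed group, so the group is not monophyletic.

No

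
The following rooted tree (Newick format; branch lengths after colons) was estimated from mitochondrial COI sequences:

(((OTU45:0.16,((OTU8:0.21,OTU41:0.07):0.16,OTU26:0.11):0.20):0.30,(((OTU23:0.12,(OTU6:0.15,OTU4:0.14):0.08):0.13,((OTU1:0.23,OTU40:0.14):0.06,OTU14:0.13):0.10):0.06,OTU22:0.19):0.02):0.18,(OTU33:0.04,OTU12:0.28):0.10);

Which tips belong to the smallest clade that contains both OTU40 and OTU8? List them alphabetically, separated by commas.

OTU1, OTU14, OTU22, OTU23, OTU26, OTU4, OTU40, OTU41, OTU45, OTU6, OTU8

Tracing OTU40: it sits inside (OTU1,OTU40).
Tracing OTU8: it sits inside (OTU8,OTU41).
The smallest clade enclosing both is ((OTU45,((OTU8,OTU41),OTU26)),(((OTU23,(OTU6,OTU4)),((OTU1,OTU40),OTU14)),OTU22)); the answer is its 11 terminal taxa in alphabetical order.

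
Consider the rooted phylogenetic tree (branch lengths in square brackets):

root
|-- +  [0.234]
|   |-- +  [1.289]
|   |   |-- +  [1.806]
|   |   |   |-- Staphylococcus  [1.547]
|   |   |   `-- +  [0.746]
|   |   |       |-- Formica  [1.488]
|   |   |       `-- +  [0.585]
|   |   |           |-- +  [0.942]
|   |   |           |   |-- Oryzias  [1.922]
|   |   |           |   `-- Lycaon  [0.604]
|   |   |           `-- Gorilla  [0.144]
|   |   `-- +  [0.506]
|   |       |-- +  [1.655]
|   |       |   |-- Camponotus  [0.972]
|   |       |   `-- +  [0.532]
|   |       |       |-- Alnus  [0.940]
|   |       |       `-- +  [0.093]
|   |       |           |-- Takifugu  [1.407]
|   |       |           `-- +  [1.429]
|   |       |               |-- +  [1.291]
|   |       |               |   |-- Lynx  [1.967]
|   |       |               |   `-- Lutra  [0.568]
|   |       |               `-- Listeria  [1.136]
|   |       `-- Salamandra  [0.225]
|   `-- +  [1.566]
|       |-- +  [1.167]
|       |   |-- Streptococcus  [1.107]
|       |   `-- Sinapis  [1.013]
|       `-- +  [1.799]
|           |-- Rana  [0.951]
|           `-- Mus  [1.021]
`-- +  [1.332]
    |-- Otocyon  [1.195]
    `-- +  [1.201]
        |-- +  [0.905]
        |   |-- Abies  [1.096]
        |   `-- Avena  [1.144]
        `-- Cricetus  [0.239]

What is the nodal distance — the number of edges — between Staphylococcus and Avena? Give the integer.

8

The MRCA of Staphylococcus and Avena is the root of the tree.
From Staphylococcus up to that node: 4 branches. From Avena up to the same node: 4 branches. Total: 4 + 4 = 8.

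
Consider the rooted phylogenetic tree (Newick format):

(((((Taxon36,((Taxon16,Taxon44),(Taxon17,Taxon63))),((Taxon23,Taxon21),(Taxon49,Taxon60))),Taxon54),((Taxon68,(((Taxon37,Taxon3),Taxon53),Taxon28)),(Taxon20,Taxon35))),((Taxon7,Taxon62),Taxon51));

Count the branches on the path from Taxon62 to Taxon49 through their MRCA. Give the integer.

9

The MRCA of Taxon62 and Taxon49 is the root of the tree.
From Taxon62 up to that node: 3 branches. From Taxon49 up to the same node: 6 branches. Total: 3 + 6 = 9.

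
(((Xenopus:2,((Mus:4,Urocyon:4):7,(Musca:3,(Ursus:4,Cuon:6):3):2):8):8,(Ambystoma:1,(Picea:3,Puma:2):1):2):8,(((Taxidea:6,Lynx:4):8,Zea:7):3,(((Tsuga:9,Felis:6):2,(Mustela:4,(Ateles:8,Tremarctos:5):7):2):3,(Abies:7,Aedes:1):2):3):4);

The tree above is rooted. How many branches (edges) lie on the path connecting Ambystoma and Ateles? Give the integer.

9

The MRCA of Ambystoma and Ateles is the root of the tree.
From Ambystoma up to that node: 3 branches. From Ateles up to the same node: 6 branches. Total: 3 + 6 = 9.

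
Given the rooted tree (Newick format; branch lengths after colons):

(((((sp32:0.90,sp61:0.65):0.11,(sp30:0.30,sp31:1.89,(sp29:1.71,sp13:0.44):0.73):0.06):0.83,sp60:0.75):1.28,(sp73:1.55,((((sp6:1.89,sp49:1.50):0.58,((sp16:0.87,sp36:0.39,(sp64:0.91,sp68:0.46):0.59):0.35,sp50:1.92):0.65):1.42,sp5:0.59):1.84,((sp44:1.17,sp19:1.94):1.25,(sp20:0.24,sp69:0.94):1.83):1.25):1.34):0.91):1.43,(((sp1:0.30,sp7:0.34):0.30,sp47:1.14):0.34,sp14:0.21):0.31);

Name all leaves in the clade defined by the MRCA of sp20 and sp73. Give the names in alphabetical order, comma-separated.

sp16, sp19, sp20, sp36, sp44, sp49, sp5, sp50, sp6, sp64, sp68, sp69, sp73

Tracing sp20: it sits inside (sp20,sp69).
Tracing sp73: it sits inside (sp73,((((sp6,sp49),((sp16,sp36,(sp64,sp68)),sp50)),sp5),((sp44,sp19),(sp20,sp69)))).
The smallest clade enclosing both is (sp73,((((sp6,sp49),((sp16,sp36,(sp64,sp68)),sp50)),sp5),((sp44,sp19),(sp20,sp69)))); the answer is its 13 terminal taxa in alphabetical order.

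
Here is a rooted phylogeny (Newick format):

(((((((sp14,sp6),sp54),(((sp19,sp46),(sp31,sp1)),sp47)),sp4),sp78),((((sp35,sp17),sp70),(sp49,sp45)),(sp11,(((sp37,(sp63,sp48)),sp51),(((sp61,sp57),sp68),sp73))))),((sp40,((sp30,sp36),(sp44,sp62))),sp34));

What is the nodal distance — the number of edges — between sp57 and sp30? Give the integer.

13

The MRCA of sp57 and sp30 is the root of the tree.
From sp57 up to that node: 8 branches. From sp30 up to the same node: 5 branches. Total: 8 + 5 = 13.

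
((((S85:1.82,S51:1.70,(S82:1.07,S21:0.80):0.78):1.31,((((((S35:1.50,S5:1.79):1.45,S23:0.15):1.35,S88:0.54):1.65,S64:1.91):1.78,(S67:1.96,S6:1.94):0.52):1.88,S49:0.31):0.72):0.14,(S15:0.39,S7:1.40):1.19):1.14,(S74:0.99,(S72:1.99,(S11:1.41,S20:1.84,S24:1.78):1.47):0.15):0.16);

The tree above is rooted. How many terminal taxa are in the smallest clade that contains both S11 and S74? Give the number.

5

The MRCA of S11 and S74 is the node subtending (S74,(S72,(S11,S20,S24))).
That clade contains 5 terminal taxa: S11, S20, S24, S72, S74.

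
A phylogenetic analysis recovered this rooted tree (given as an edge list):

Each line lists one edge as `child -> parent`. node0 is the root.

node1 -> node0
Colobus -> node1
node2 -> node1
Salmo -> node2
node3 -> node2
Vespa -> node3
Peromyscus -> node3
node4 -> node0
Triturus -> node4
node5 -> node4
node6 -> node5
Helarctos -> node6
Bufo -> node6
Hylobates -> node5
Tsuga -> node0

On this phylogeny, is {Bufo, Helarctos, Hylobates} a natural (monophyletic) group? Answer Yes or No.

Yes

The most recent common ancestor of these taxa subtends ((Helarctos,Bufo),Hylobates).
That clade has exactly 3 tips — every listed taxon and nothing else — so the group is monophyletic.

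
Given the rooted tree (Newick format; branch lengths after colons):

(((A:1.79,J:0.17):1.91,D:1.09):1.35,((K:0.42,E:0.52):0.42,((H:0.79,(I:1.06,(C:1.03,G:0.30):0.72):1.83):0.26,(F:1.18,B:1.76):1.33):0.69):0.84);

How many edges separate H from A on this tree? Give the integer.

7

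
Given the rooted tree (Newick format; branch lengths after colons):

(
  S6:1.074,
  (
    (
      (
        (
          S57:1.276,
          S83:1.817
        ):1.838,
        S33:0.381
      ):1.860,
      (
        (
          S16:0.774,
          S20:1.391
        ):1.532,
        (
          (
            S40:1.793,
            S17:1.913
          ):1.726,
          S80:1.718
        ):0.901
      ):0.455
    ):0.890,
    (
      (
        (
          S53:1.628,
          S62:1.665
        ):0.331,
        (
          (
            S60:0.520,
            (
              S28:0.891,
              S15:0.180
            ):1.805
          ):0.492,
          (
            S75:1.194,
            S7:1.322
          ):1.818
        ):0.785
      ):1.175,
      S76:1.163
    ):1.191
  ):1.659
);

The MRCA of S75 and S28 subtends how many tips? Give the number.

5

The MRCA of S75 and S28 is the node subtending ((S60,(S28,S15)),(S75,S7)).
That clade contains 5 terminal taxa: S15, S28, S60, S7, S75.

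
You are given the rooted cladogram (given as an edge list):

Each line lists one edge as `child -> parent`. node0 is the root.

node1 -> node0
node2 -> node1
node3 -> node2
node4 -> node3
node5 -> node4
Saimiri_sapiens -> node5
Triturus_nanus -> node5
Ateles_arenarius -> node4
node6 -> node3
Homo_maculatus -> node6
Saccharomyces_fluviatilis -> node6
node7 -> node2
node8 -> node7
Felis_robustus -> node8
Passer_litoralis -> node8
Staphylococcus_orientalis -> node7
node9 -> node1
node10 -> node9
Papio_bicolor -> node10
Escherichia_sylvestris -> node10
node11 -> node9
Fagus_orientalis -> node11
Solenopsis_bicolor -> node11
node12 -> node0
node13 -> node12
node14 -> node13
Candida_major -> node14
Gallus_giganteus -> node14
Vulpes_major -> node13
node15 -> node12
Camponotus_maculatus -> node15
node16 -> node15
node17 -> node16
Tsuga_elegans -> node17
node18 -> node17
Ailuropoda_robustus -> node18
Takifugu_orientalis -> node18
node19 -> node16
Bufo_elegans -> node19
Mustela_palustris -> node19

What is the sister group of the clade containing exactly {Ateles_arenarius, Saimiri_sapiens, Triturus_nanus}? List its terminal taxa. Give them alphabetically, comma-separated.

The clade containing exactly {Ateles_arenarius, Saimiri_sapiens, Triturus_nanus} attaches to the tree at the node subtending (((Saimiri_sapiens,Triturus_nanus),Ateles_arenarius),(Homo_maculatus,Saccharomyces_fluviatilis)).
The other lineage descending from that same node — the sister group — is (Homo_maculatus,Saccharomyces_fluviatilis); its 2 tips in alphabetical order are the answer.

Homo_maculatus, Saccharomyces_fluviatilis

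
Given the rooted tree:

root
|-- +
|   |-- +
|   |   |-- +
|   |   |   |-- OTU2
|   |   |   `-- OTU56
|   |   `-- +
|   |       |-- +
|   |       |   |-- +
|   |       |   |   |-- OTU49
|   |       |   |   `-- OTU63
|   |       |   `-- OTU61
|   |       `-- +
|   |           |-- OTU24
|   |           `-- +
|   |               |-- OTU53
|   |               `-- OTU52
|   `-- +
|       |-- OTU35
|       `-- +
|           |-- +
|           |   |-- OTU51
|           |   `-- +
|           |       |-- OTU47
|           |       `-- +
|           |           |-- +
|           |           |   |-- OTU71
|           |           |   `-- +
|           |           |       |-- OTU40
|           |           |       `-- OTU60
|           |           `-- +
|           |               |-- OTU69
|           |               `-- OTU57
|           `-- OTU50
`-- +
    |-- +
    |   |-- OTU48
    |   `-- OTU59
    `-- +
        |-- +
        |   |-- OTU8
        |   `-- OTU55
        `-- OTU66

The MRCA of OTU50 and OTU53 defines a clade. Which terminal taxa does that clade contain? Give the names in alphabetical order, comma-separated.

OTU2, OTU24, OTU35, OTU40, OTU47, OTU49, OTU50, OTU51, OTU52, OTU53, OTU56, OTU57, OTU60, OTU61, OTU63, OTU69, OTU71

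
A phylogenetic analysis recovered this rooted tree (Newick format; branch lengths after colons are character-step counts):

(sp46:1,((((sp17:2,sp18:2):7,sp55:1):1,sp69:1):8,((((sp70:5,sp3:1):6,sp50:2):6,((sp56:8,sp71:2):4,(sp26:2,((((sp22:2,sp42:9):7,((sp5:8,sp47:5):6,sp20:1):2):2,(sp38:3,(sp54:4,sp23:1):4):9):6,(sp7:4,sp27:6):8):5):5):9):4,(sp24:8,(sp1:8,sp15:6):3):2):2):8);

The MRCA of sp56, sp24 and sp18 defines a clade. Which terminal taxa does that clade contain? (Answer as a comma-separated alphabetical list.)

sp1, sp15, sp17, sp18, sp20, sp22, sp23, sp24, sp26, sp27, sp3, sp38, sp42, sp47, sp5, sp50, sp54, sp55, sp56, sp69, sp7, sp70, sp71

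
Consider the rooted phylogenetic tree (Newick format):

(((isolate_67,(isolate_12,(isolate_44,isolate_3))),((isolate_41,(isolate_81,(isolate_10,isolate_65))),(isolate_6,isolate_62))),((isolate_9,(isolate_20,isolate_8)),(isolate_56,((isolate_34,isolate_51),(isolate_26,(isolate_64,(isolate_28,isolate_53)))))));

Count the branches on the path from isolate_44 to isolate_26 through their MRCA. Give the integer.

10

The MRCA of isolate_44 and isolate_26 is the root of the tree.
From isolate_44 up to that node: 5 branches. From isolate_26 up to the same node: 5 branches. Total: 5 + 5 = 10.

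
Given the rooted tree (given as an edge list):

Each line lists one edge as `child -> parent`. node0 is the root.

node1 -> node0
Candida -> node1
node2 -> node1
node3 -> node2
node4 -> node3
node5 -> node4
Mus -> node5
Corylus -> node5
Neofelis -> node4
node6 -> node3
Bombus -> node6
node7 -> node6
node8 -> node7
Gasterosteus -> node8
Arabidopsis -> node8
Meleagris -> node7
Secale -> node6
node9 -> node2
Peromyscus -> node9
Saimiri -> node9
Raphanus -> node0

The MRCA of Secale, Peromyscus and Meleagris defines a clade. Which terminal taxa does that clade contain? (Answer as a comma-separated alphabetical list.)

Arabidopsis, Bombus, Corylus, Gasterosteus, Meleagris, Mus, Neofelis, Peromyscus, Saimiri, Secale

Tracing Secale: it sits inside (Bombus,((Gasterosteus,Arabidopsis),Meleagris),Secale).
Tracing Peromyscus: it sits inside (Peromyscus,Saimiri).
Tracing Meleagris: it sits inside ((Gasterosteus,Arabidopsis),Meleagris).
The smallest clade enclosing all 3 is ((((Mus,Corylus),Neofelis),(Bombus,((Gasterosteus,Arabidopsis),Meleagris),Secale)),(Peromyscus,Saimiri)); the answer is its 10 terminal taxa in alphabetical order.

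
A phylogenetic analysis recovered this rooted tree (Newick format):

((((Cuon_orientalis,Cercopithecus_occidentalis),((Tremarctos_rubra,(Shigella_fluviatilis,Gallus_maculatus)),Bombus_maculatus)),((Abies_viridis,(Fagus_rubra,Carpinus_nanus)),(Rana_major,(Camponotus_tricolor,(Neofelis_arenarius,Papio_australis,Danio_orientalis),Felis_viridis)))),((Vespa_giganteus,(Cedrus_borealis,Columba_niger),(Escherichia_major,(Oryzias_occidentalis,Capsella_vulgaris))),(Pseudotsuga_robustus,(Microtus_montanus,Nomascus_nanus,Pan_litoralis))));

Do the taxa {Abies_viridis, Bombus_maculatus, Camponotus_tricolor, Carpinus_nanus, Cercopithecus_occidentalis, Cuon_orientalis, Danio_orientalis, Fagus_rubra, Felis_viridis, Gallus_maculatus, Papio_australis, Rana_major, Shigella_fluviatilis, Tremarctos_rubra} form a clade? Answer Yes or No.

The MRCA of the listed taxa subtends (((Cuon_orientalis,Cercopithecus_occidentalis),((Tremarctos_rubra,(Shigella_fluviatilis,Gallus_maculatus)),Bombus_maculatus)),((Abies_viridis,(Fagus_rubra,Carpinus_nanus)),(Rana_major,(Camponotus_tricolor,(Neofelis_arenarius,Papio_australis,Danio_orientalis),Felis_viridis)))).
That clade also contains Neofelis_arenarius, which is not in the proposed group, so the group is not monophyletic.

No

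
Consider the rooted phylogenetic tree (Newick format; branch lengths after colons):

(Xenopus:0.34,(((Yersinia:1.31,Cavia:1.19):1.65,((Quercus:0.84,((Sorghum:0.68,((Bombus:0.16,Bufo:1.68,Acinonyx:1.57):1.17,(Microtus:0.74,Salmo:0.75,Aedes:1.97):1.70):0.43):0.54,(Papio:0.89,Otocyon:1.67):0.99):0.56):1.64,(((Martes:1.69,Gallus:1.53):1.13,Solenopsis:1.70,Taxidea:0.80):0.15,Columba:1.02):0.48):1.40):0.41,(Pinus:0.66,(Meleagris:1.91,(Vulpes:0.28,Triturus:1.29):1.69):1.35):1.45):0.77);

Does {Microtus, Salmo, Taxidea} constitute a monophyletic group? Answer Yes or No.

The MRCA of the listed taxa subtends ((Quercus,((Sorghum,((Bombus,Bufo,Acinonyx),(Microtus,Salmo,Aedes))),(Papio,Otocyon))),(((Martes,Gallus),Solenopsis,Taxidea),Columba)).
That clade also contains Acinonyx, Aedes, Bombus, Bufo, Columba, Gallus, Martes, Otocyon, Papio, Quercus, Solenopsis, Sorghum, which are not in the proposed group, so the group is not monophyletic.

No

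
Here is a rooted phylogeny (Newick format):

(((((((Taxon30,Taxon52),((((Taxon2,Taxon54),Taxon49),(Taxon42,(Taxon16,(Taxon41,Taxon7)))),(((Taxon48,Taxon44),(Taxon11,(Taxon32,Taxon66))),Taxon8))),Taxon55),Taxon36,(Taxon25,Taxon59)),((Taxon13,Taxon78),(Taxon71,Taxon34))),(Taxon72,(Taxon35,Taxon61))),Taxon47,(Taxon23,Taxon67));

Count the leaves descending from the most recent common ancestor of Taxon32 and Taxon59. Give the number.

19

The MRCA of Taxon32 and Taxon59 is the node subtending ((((Taxon30,Taxon52),((((Taxon2,Taxon54),Taxon49),(Taxon42,(Taxon16,(Taxon41,Taxon7)))),(((Taxon48,Taxon44),(Taxon11,(Taxon32,Taxon66))),Taxon8))),Taxon55),Taxon36,(Taxon25,Taxon59)).
That clade contains 19 terminal taxa: Taxon11, Taxon16, Taxon2, Taxon25, Taxon30, Taxon32, Taxon36, Taxon41, Taxon42, Taxon44, Taxon48, Taxon49, Taxon52, Taxon54, Taxon55, Taxon59, Taxon66, Taxon7, Taxon8.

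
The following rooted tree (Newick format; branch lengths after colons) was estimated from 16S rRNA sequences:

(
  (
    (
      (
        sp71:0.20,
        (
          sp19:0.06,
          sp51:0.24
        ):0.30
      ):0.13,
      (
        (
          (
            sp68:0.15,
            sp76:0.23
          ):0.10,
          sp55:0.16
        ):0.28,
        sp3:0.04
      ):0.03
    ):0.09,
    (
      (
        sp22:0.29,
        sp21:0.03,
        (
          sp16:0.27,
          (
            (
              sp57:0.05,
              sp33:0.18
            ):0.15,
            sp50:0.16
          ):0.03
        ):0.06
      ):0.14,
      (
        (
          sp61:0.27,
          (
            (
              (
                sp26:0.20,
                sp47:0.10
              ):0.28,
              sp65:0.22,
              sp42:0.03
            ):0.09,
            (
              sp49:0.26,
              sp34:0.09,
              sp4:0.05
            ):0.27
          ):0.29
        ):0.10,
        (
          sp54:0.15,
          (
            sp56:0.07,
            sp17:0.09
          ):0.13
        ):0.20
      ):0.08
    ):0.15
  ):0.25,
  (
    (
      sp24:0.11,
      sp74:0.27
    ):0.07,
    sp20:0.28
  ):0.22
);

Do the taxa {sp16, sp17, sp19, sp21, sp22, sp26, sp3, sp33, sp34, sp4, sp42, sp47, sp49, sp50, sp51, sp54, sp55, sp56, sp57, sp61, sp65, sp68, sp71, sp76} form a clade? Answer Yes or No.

The most recent common ancestor of these taxa subtends (((sp71,(sp19,sp51)),(((sp68,sp76),sp55),sp3)),((sp22,sp21,(sp16,((sp57,sp33),sp50))),((sp61,(((sp26,sp47),sp65,sp42),(sp49,sp34,sp4))),(sp54,(sp56,sp17))))).
That clade has exactly 24 tips — every listed taxon and nothing else — so the group is monophyletic.

Yes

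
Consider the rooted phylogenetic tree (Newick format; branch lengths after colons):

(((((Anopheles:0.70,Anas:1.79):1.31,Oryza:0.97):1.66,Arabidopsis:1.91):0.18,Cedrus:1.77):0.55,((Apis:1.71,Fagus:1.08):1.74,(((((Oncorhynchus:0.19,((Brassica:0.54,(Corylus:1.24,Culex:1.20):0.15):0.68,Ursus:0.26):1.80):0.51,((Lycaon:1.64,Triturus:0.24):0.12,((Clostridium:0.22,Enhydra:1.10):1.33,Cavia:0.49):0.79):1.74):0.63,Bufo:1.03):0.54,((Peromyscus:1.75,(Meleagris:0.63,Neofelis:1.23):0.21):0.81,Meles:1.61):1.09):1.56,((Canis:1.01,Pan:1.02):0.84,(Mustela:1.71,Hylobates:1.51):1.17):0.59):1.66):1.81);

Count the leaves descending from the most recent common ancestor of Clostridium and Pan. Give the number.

19

The MRCA of Clostridium and Pan is the node subtending (((((Oncorhynchus,((Brassica,(Corylus,Culex)),Ursus)),((Lycaon,Triturus),((Clostridium,Enhydra),Cavia))),Bufo),((Peromyscus,(Meleagris,Neofelis)),Meles)),((Canis,Pan),(Mustela,Hylobates))).
That clade contains 19 terminal taxa: Brassica, Bufo, Canis, Cavia, Clostridium, Corylus, Culex, Enhydra, Hylobates, Lycaon, Meleagris, Meles, Mustela, Neofelis, Oncorhynchus, Pan, Peromyscus, Triturus, Ursus.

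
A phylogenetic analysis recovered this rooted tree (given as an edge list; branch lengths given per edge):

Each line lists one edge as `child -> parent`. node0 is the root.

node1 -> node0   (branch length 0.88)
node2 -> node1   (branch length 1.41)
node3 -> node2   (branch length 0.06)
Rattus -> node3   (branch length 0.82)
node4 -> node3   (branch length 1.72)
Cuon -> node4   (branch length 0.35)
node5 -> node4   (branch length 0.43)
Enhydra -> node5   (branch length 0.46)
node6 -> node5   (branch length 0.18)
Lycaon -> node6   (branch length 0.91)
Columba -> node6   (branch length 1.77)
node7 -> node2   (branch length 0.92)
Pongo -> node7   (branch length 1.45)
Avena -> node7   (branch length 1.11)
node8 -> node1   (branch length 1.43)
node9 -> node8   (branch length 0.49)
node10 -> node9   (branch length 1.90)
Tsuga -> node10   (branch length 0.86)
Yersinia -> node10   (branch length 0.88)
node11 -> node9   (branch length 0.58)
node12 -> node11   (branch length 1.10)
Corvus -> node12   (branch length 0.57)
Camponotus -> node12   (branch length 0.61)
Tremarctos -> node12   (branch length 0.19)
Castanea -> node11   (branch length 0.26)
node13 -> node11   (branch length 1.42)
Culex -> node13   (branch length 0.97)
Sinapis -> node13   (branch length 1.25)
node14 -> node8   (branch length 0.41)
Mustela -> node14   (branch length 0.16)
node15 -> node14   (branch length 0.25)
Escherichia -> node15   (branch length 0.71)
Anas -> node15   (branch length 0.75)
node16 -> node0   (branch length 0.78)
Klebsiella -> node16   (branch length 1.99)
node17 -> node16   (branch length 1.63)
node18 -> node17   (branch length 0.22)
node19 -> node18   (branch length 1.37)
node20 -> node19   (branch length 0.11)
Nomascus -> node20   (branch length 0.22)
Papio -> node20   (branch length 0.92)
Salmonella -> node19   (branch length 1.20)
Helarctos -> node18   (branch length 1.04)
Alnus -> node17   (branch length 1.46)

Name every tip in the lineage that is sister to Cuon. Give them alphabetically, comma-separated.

Columba, Enhydra, Lycaon

Cuon attaches to the tree at the node subtending (Cuon,(Enhydra,(Lycaon,Columba))).
The other lineage descending from that same node — the sister group — is (Enhydra,(Lycaon,Columba)); its 3 tips in alphabetical order are the answer.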